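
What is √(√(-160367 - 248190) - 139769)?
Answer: √(-139769 + I*√408557) ≈ 0.8549 + 373.86*I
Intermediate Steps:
√(√(-160367 - 248190) - 139769) = √(√(-408557) - 139769) = √(I*√408557 - 139769) = √(-139769 + I*√408557)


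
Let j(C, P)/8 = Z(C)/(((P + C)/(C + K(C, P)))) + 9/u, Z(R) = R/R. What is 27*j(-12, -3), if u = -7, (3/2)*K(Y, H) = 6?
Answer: -5688/35 ≈ -162.51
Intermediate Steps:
K(Y, H) = 4 (K(Y, H) = (⅔)*6 = 4)
Z(R) = 1
j(C, P) = -72/7 + 8*(4 + C)/(C + P) (j(C, P) = 8*(1/((P + C)/(C + 4)) + 9/(-7)) = 8*(1/((C + P)/(4 + C)) + 9*(-⅐)) = 8*(1/((C + P)/(4 + C)) - 9/7) = 8*(1*((4 + C)/(C + P)) - 9/7) = 8*((4 + C)/(C + P) - 9/7) = 8*(-9/7 + (4 + C)/(C + P)) = -72/7 + 8*(4 + C)/(C + P))
27*j(-12, -3) = 27*(8*(28 - 9*(-3) - 2*(-12))/(7*(-12 - 3))) = 27*((8/7)*(28 + 27 + 24)/(-15)) = 27*((8/7)*(-1/15)*79) = 27*(-632/105) = -5688/35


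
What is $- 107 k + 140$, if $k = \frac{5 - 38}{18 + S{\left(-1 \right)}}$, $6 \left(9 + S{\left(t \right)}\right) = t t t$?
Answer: $\frac{28606}{53} \approx 539.74$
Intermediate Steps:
$S{\left(t \right)} = -9 + \frac{t^{3}}{6}$ ($S{\left(t \right)} = -9 + \frac{t t t}{6} = -9 + \frac{t^{2} t}{6} = -9 + \frac{t^{3}}{6}$)
$k = - \frac{198}{53}$ ($k = \frac{5 - 38}{18 - \left(9 - \frac{\left(-1\right)^{3}}{6}\right)} = - \frac{33}{18 + \left(-9 + \frac{1}{6} \left(-1\right)\right)} = - \frac{33}{18 - \frac{55}{6}} = - \frac{33}{\frac{53}{6}} = \left(-33\right) \frac{6}{53} = - \frac{198}{53} \approx -3.7358$)
$- 107 k + 140 = \left(-107\right) \left(- \frac{198}{53}\right) + 140 = \frac{21186}{53} + 140 = \frac{28606}{53}$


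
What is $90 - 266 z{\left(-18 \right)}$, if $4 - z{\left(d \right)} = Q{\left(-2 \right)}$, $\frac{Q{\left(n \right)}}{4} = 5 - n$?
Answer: $6474$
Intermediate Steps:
$Q{\left(n \right)} = 20 - 4 n$ ($Q{\left(n \right)} = 4 \left(5 - n\right) = 20 - 4 n$)
$z{\left(d \right)} = -24$ ($z{\left(d \right)} = 4 - \left(20 - -8\right) = 4 - \left(20 + 8\right) = 4 - 28 = -24$)
$90 - 266 z{\left(-18 \right)} = 90 - -6384 = 90 + 6384 = 6474$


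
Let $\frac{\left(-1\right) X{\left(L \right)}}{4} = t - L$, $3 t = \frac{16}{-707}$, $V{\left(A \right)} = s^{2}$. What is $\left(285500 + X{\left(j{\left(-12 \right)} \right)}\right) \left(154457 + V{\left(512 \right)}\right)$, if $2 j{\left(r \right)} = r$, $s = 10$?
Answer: $\frac{31194479388540}{707} \approx 4.4122 \cdot 10^{10}$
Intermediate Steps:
$j{\left(r \right)} = \frac{r}{2}$
$V{\left(A \right)} = 100$ ($V{\left(A \right)} = 10^{2} = 100$)
$t = - \frac{16}{2121}$ ($t = \frac{16 \frac{1}{-707}}{3} = \frac{16 \left(- \frac{1}{707}\right)}{3} = \frac{1}{3} \left(- \frac{16}{707}\right) = - \frac{16}{2121} \approx -0.0075436$)
$X{\left(L \right)} = \frac{64}{2121} + 4 L$ ($X{\left(L \right)} = - 4 \left(- \frac{16}{2121} - L\right) = \frac{64}{2121} + 4 L$)
$\left(285500 + X{\left(j{\left(-12 \right)} \right)}\right) \left(154457 + V{\left(512 \right)}\right) = \left(285500 + \left(\frac{64}{2121} + 4 \cdot \frac{1}{2} \left(-12\right)\right)\right) \left(154457 + 100\right) = \left(285500 + \left(\frac{64}{2121} + 4 \left(-6\right)\right)\right) 154557 = \left(285500 + \left(\frac{64}{2121} - 24\right)\right) 154557 = \left(285500 - \frac{50840}{2121}\right) 154557 = \frac{605494660}{2121} \cdot 154557 = \frac{31194479388540}{707}$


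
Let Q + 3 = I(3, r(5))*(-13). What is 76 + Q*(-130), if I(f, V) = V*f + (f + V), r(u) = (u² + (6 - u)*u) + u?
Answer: 242136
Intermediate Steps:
r(u) = u + u² + u*(6 - u) (r(u) = (u² + u*(6 - u)) + u = u + u² + u*(6 - u))
I(f, V) = V + f + V*f (I(f, V) = V*f + (V + f) = V + f + V*f)
Q = -1862 (Q = -3 + (7*5 + 3 + (7*5)*3)*(-13) = -3 + (35 + 3 + 35*3)*(-13) = -3 + (35 + 3 + 105)*(-13) = -3 + 143*(-13) = -3 - 1859 = -1862)
76 + Q*(-130) = 76 - 1862*(-130) = 76 + 242060 = 242136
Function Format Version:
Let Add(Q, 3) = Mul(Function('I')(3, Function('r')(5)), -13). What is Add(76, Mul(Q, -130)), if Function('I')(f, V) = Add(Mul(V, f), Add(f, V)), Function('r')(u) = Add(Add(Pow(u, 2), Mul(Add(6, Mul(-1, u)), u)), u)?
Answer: 242136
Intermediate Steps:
Function('r')(u) = Add(u, Pow(u, 2), Mul(u, Add(6, Mul(-1, u)))) (Function('r')(u) = Add(Add(Pow(u, 2), Mul(u, Add(6, Mul(-1, u)))), u) = Add(u, Pow(u, 2), Mul(u, Add(6, Mul(-1, u)))))
Function('I')(f, V) = Add(V, f, Mul(V, f)) (Function('I')(f, V) = Add(Mul(V, f), Add(V, f)) = Add(V, f, Mul(V, f)))
Q = -1862 (Q = Add(-3, Mul(Add(Mul(7, 5), 3, Mul(Mul(7, 5), 3)), -13)) = Add(-3, Mul(Add(35, 3, Mul(35, 3)), -13)) = Add(-3, Mul(Add(35, 3, 105), -13)) = Add(-3, Mul(143, -13)) = Add(-3, -1859) = -1862)
Add(76, Mul(Q, -130)) = Add(76, Mul(-1862, -130)) = Add(76, 242060) = 242136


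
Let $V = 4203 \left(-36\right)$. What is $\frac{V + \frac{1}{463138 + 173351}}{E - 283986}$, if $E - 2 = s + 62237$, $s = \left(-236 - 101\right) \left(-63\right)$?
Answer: $\frac{96305877611}{127626228324} \approx 0.75459$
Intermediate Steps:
$V = -151308$
$s = 21231$ ($s = \left(-337\right) \left(-63\right) = 21231$)
$E = 83470$ ($E = 2 + \left(21231 + 62237\right) = 2 + 83468 = 83470$)
$\frac{V + \frac{1}{463138 + 173351}}{E - 283986} = \frac{-151308 + \frac{1}{463138 + 173351}}{83470 - 283986} = \frac{-151308 + \frac{1}{636489}}{-200516} = \left(-151308 + \frac{1}{636489}\right) \left(- \frac{1}{200516}\right) = \left(- \frac{96305877611}{636489}\right) \left(- \frac{1}{200516}\right) = \frac{96305877611}{127626228324}$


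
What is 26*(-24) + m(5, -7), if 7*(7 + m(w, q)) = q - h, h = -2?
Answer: -4422/7 ≈ -631.71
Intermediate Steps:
m(w, q) = -47/7 + q/7 (m(w, q) = -7 + (q - 1*(-2))/7 = -7 + (q + 2)/7 = -7 + (2 + q)/7 = -7 + (2/7 + q/7) = -47/7 + q/7)
26*(-24) + m(5, -7) = 26*(-24) + (-47/7 + (1/7)*(-7)) = -624 + (-47/7 - 1) = -624 - 54/7 = -4422/7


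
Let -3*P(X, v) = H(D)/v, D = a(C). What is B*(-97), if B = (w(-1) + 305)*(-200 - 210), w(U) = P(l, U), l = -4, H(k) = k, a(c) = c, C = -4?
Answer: 36230470/3 ≈ 1.2077e+7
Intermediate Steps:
D = -4
P(X, v) = 4/(3*v) (P(X, v) = -(-4)/(3*v) = 4/(3*v))
w(U) = 4/(3*U)
B = -373510/3 (B = ((4/3)/(-1) + 305)*(-200 - 210) = ((4/3)*(-1) + 305)*(-410) = (-4/3 + 305)*(-410) = (911/3)*(-410) = -373510/3 ≈ -1.2450e+5)
B*(-97) = -373510/3*(-97) = 36230470/3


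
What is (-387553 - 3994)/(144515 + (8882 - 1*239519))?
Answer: 391547/86122 ≈ 4.5464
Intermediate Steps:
(-387553 - 3994)/(144515 + (8882 - 1*239519)) = -391547/(144515 + (8882 - 239519)) = -391547/(144515 - 230637) = -391547/(-86122) = -391547*(-1/86122) = 391547/86122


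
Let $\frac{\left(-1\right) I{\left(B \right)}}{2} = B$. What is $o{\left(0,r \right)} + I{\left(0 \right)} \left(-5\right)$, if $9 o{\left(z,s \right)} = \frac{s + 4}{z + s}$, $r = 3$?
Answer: $\frac{7}{27} \approx 0.25926$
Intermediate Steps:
$o{\left(z,s \right)} = \frac{4 + s}{9 \left(s + z\right)}$ ($o{\left(z,s \right)} = \frac{\left(s + 4\right) \frac{1}{z + s}}{9} = \frac{\left(4 + s\right) \frac{1}{s + z}}{9} = \frac{\frac{1}{s + z} \left(4 + s\right)}{9} = \frac{4 + s}{9 \left(s + z\right)}$)
$I{\left(B \right)} = - 2 B$
$o{\left(0,r \right)} + I{\left(0 \right)} \left(-5\right) = \frac{4 + 3}{9 \left(3 + 0\right)} + \left(-2\right) 0 \left(-5\right) = \frac{1}{9} \cdot \frac{1}{3} \cdot 7 + 0 \left(-5\right) = \frac{1}{9} \cdot \frac{1}{3} \cdot 7 + 0 = \frac{7}{27} + 0 = \frac{7}{27}$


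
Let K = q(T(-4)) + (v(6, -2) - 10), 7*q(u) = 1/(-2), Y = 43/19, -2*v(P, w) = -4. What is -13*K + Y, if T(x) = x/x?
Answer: 28513/266 ≈ 107.19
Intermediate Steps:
T(x) = 1
v(P, w) = 2 (v(P, w) = -1/2*(-4) = 2)
Y = 43/19 (Y = 43*(1/19) = 43/19 ≈ 2.2632)
q(u) = -1/14 (q(u) = (1/7)/(-2) = (1/7)*(-1/2) = -1/14)
K = -113/14 (K = -1/14 + (2 - 10) = -1/14 - 8 = -113/14 ≈ -8.0714)
-13*K + Y = -13*(-113/14) + 43/19 = 1469/14 + 43/19 = 28513/266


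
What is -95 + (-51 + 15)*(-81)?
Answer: 2821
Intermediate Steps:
-95 + (-51 + 15)*(-81) = -95 - 36*(-81) = -95 + 2916 = 2821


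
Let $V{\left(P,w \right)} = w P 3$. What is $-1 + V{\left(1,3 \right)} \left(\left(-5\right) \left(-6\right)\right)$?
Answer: $269$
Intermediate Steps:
$V{\left(P,w \right)} = 3 P w$ ($V{\left(P,w \right)} = P w 3 = 3 P w$)
$-1 + V{\left(1,3 \right)} \left(\left(-5\right) \left(-6\right)\right) = -1 + 3 \cdot 1 \cdot 3 \left(\left(-5\right) \left(-6\right)\right) = -1 + 9 \cdot 30 = -1 + 270 = 269$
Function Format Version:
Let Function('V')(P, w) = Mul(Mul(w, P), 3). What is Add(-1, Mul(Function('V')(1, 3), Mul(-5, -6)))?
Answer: 269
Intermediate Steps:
Function('V')(P, w) = Mul(3, P, w) (Function('V')(P, w) = Mul(Mul(P, w), 3) = Mul(3, P, w))
Add(-1, Mul(Function('V')(1, 3), Mul(-5, -6))) = Add(-1, Mul(Mul(3, 1, 3), Mul(-5, -6))) = Add(-1, Mul(9, 30)) = Add(-1, 270) = 269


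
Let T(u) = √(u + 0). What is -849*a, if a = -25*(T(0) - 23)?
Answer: -488175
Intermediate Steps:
T(u) = √u
a = 575 (a = -25*(√0 - 23) = -25*(0 - 23) = -25*(-23) = 575)
-849*a = -849*575 = -488175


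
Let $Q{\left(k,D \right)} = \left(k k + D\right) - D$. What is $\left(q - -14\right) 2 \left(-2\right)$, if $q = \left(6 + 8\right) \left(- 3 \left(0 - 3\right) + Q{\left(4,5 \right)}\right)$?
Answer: $-1456$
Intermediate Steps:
$Q{\left(k,D \right)} = k^{2}$ ($Q{\left(k,D \right)} = \left(k^{2} + D\right) - D = \left(D + k^{2}\right) - D = k^{2}$)
$q = 350$ ($q = \left(6 + 8\right) \left(- 3 \left(0 - 3\right) + 4^{2}\right) = 14 \left(\left(-3\right) \left(-3\right) + 16\right) = 14 \left(9 + 16\right) = 14 \cdot 25 = 350$)
$\left(q - -14\right) 2 \left(-2\right) = \left(350 - -14\right) 2 \left(-2\right) = \left(350 + 14\right) \left(-4\right) = 364 \left(-4\right) = -1456$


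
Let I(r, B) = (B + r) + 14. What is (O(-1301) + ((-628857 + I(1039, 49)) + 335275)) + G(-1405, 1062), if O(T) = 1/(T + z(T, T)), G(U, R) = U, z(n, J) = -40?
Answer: -394099786/1341 ≈ -2.9389e+5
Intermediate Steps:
I(r, B) = 14 + B + r
O(T) = 1/(-40 + T) (O(T) = 1/(T - 40) = 1/(-40 + T))
(O(-1301) + ((-628857 + I(1039, 49)) + 335275)) + G(-1405, 1062) = (1/(-40 - 1301) + ((-628857 + (14 + 49 + 1039)) + 335275)) - 1405 = (1/(-1341) + ((-628857 + 1102) + 335275)) - 1405 = (-1/1341 + (-627755 + 335275)) - 1405 = (-1/1341 - 292480) - 1405 = -392215681/1341 - 1405 = -394099786/1341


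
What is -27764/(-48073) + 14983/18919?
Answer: 1245544875/909493087 ≈ 1.3695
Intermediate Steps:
-27764/(-48073) + 14983/18919 = -27764*(-1/48073) + 14983*(1/18919) = 27764/48073 + 14983/18919 = 1245544875/909493087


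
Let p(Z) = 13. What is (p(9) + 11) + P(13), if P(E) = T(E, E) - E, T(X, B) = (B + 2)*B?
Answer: 206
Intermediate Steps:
T(X, B) = B*(2 + B) (T(X, B) = (2 + B)*B = B*(2 + B))
P(E) = -E + E*(2 + E) (P(E) = E*(2 + E) - E = -E + E*(2 + E))
(p(9) + 11) + P(13) = (13 + 11) + 13*(1 + 13) = 24 + 13*14 = 24 + 182 = 206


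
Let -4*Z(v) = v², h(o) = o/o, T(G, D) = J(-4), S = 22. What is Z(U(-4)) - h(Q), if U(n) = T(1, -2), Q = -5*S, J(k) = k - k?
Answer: -1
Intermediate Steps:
J(k) = 0
T(G, D) = 0
Q = -110 (Q = -5*22 = -110)
h(o) = 1
U(n) = 0
Z(v) = -v²/4
Z(U(-4)) - h(Q) = -¼*0² - 1*1 = -¼*0 - 1 = 0 - 1 = -1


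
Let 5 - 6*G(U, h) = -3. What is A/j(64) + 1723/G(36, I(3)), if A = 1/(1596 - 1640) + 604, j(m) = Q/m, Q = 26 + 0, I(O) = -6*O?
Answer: 1589567/572 ≈ 2779.0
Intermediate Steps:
G(U, h) = 4/3 (G(U, h) = ⅚ - ⅙*(-3) = ⅚ + ½ = 4/3)
Q = 26
j(m) = 26/m
A = 26575/44 (A = 1/(-44) + 604 = -1/44 + 604 = 26575/44 ≈ 603.98)
A/j(64) + 1723/G(36, I(3)) = 26575/(44*((26/64))) + 1723/(4/3) = 26575/(44*((26*(1/64)))) + 1723*(¾) = 26575/(44*(13/32)) + 5169/4 = (26575/44)*(32/13) + 5169/4 = 212600/143 + 5169/4 = 1589567/572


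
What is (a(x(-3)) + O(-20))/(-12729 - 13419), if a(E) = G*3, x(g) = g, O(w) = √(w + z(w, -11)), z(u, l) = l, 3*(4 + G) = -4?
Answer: 4/6537 - I*√31/26148 ≈ 0.0006119 - 0.00021293*I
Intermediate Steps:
G = -16/3 (G = -4 + (⅓)*(-4) = -4 - 4/3 = -16/3 ≈ -5.3333)
O(w) = √(-11 + w) (O(w) = √(w - 11) = √(-11 + w))
a(E) = -16 (a(E) = -16/3*3 = -16)
(a(x(-3)) + O(-20))/(-12729 - 13419) = (-16 + √(-11 - 20))/(-12729 - 13419) = (-16 + √(-31))/(-26148) = (-16 + I*√31)*(-1/26148) = 4/6537 - I*√31/26148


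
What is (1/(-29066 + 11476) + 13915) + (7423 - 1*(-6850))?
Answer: 495826919/17590 ≈ 28188.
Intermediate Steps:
(1/(-29066 + 11476) + 13915) + (7423 - 1*(-6850)) = (1/(-17590) + 13915) + (7423 + 6850) = (-1/17590 + 13915) + 14273 = 244764849/17590 + 14273 = 495826919/17590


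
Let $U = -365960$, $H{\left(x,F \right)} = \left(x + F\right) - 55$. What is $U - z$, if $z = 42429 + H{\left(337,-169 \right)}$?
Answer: $-408502$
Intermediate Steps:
$H{\left(x,F \right)} = -55 + F + x$ ($H{\left(x,F \right)} = \left(F + x\right) - 55 = -55 + F + x$)
$z = 42542$ ($z = 42429 - -113 = 42429 + 113 = 42542$)
$U - z = -365960 - 42542 = -408502$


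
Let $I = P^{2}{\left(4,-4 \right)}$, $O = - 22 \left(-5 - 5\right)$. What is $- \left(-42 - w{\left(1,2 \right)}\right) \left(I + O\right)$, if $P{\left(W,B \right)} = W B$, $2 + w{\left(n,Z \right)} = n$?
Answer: $19516$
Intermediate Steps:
$w{\left(n,Z \right)} = -2 + n$
$P{\left(W,B \right)} = B W$
$O = 220$ ($O = - 22 \left(-5 - 5\right) = \left(-22\right) \left(-10\right) = 220$)
$I = 256$ ($I = \left(\left(-4\right) 4\right)^{2} = \left(-16\right)^{2} = 256$)
$- \left(-42 - w{\left(1,2 \right)}\right) \left(I + O\right) = - \left(-42 - \left(-2 + 1\right)\right) \left(256 + 220\right) = - \left(-42 - -1\right) 476 = - \left(-42 + 1\right) 476 = - \left(-41\right) 476 = \left(-1\right) \left(-19516\right) = 19516$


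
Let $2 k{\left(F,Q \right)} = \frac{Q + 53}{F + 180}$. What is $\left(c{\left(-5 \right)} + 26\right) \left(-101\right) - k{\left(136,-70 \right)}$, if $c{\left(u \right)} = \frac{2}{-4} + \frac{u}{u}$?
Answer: $- \frac{1691531}{632} \approx -2676.5$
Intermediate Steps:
$k{\left(F,Q \right)} = \frac{53 + Q}{2 \left(180 + F\right)}$ ($k{\left(F,Q \right)} = \frac{\left(Q + 53\right) \frac{1}{F + 180}}{2} = \frac{\left(53 + Q\right) \frac{1}{180 + F}}{2} = \frac{\frac{1}{180 + F} \left(53 + Q\right)}{2} = \frac{53 + Q}{2 \left(180 + F\right)}$)
$c{\left(u \right)} = \frac{1}{2}$ ($c{\left(u \right)} = 2 \left(- \frac{1}{4}\right) + 1 = - \frac{1}{2} + 1 = \frac{1}{2}$)
$\left(c{\left(-5 \right)} + 26\right) \left(-101\right) - k{\left(136,-70 \right)} = \left(\frac{1}{2} + 26\right) \left(-101\right) - \frac{53 - 70}{2 \left(180 + 136\right)} = \frac{53}{2} \left(-101\right) - \frac{1}{2} \cdot \frac{1}{316} \left(-17\right) = - \frac{5353}{2} - \frac{1}{2} \cdot \frac{1}{316} \left(-17\right) = - \frac{5353}{2} - - \frac{17}{632} = - \frac{5353}{2} + \frac{17}{632} = - \frac{1691531}{632}$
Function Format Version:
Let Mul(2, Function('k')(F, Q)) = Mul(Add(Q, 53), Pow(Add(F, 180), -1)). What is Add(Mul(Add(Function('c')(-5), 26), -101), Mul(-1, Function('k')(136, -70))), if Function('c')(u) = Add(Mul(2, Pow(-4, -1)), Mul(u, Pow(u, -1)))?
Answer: Rational(-1691531, 632) ≈ -2676.5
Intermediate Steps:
Function('k')(F, Q) = Mul(Rational(1, 2), Pow(Add(180, F), -1), Add(53, Q)) (Function('k')(F, Q) = Mul(Rational(1, 2), Mul(Add(Q, 53), Pow(Add(F, 180), -1))) = Mul(Rational(1, 2), Mul(Add(53, Q), Pow(Add(180, F), -1))) = Mul(Rational(1, 2), Mul(Pow(Add(180, F), -1), Add(53, Q))) = Mul(Rational(1, 2), Pow(Add(180, F), -1), Add(53, Q)))
Function('c')(u) = Rational(1, 2) (Function('c')(u) = Add(Mul(2, Rational(-1, 4)), 1) = Add(Rational(-1, 2), 1) = Rational(1, 2))
Add(Mul(Add(Function('c')(-5), 26), -101), Mul(-1, Function('k')(136, -70))) = Add(Mul(Add(Rational(1, 2), 26), -101), Mul(-1, Mul(Rational(1, 2), Pow(Add(180, 136), -1), Add(53, -70)))) = Add(Mul(Rational(53, 2), -101), Mul(-1, Mul(Rational(1, 2), Pow(316, -1), -17))) = Add(Rational(-5353, 2), Mul(-1, Mul(Rational(1, 2), Rational(1, 316), -17))) = Add(Rational(-5353, 2), Mul(-1, Rational(-17, 632))) = Add(Rational(-5353, 2), Rational(17, 632)) = Rational(-1691531, 632)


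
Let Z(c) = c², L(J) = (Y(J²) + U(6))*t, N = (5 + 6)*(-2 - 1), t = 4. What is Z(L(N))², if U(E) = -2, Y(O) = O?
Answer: 357402957250816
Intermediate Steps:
N = -33 (N = 11*(-3) = -33)
L(J) = -8 + 4*J² (L(J) = (J² - 2)*4 = (-2 + J²)*4 = -8 + 4*J²)
Z(L(N))² = ((-8 + 4*(-33)²)²)² = ((-8 + 4*1089)²)² = ((-8 + 4356)²)² = (4348²)² = 18905104² = 357402957250816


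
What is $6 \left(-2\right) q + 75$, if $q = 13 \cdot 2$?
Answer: $-237$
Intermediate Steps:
$q = 26$
$6 \left(-2\right) q + 75 = 6 \left(-2\right) 26 + 75 = \left(-12\right) 26 + 75 = -312 + 75 = -237$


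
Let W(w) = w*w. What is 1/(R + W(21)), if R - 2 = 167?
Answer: 1/610 ≈ 0.0016393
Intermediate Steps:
W(w) = w²
R = 169 (R = 2 + 167 = 169)
1/(R + W(21)) = 1/(169 + 21²) = 1/(169 + 441) = 1/610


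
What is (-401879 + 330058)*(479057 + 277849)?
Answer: -54361745826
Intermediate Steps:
(-401879 + 330058)*(479057 + 277849) = -71821*756906 = -54361745826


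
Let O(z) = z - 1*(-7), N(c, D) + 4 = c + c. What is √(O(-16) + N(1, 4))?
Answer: I*√11 ≈ 3.3166*I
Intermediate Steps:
N(c, D) = -4 + 2*c (N(c, D) = -4 + (c + c) = -4 + 2*c)
O(z) = 7 + z (O(z) = z + 7 = 7 + z)
√(O(-16) + N(1, 4)) = √((7 - 16) + (-4 + 2*1)) = √(-9 + (-4 + 2)) = √(-9 - 2) = √(-11) = I*√11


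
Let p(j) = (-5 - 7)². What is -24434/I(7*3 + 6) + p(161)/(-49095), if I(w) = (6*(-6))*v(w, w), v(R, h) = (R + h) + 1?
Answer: 13325579/1080090 ≈ 12.337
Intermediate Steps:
p(j) = 144 (p(j) = (-12)² = 144)
v(R, h) = 1 + R + h
I(w) = -36 - 72*w (I(w) = (6*(-6))*(1 + w + w) = -36*(1 + 2*w) = -36 - 72*w)
-24434/I(7*3 + 6) + p(161)/(-49095) = -24434/(-36 - 72*(7*3 + 6)) + 144/(-49095) = -24434/(-36 - 72*(21 + 6)) + 144*(-1/49095) = -24434/(-36 - 72*27) - 16/5455 = -24434/(-36 - 1944) - 16/5455 = -24434/(-1980) - 16/5455 = -24434*(-1/1980) - 16/5455 = 12217/990 - 16/5455 = 13325579/1080090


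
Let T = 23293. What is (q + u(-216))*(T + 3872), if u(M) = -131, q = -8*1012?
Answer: -223486455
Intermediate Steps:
q = -8096
(q + u(-216))*(T + 3872) = (-8096 - 131)*(23293 + 3872) = -8227*27165 = -223486455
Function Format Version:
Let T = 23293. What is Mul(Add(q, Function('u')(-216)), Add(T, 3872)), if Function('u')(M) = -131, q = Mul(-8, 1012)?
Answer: -223486455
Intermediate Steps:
q = -8096
Mul(Add(q, Function('u')(-216)), Add(T, 3872)) = Mul(Add(-8096, -131), Add(23293, 3872)) = Mul(-8227, 27165) = -223486455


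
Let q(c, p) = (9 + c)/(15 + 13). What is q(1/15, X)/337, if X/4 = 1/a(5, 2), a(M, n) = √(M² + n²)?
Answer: 34/35385 ≈ 0.00096086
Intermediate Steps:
X = 4*√29/29 (X = 4/(√(5² + 2²)) = 4/(√(25 + 4)) = 4/(√29) = 4*(√29/29) = 4*√29/29 ≈ 0.74278)
q(c, p) = 9/28 + c/28 (q(c, p) = (9 + c)/28 = (9 + c)*(1/28) = 9/28 + c/28)
q(1/15, X)/337 = (9/28 + (1/28)/15)/337 = (9/28 + (1/28)*(1/15))*(1/337) = (9/28 + 1/420)*(1/337) = (34/105)*(1/337) = 34/35385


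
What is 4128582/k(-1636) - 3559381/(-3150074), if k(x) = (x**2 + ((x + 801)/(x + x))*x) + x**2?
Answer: 21371460527635/11240670510342 ≈ 1.9013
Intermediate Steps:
k(x) = 801/2 + x/2 + 2*x**2 (k(x) = (x**2 + ((801 + x)/((2*x)))*x) + x**2 = (x**2 + ((801 + x)*(1/(2*x)))*x) + x**2 = (x**2 + ((801 + x)/(2*x))*x) + x**2 = (x**2 + (801/2 + x/2)) + x**2 = (801/2 + x**2 + x/2) + x**2 = 801/2 + x/2 + 2*x**2)
4128582/k(-1636) - 3559381/(-3150074) = 4128582/(801/2 + (1/2)*(-1636) + 2*(-1636)**2) - 3559381/(-3150074) = 4128582/(801/2 - 818 + 2*2676496) - 3559381*(-1/3150074) = 4128582/(801/2 - 818 + 5352992) + 3559381/3150074 = 4128582/(10705149/2) + 3559381/3150074 = 4128582*(2/10705149) + 3559381/3150074 = 2752388/3568383 + 3559381/3150074 = 21371460527635/11240670510342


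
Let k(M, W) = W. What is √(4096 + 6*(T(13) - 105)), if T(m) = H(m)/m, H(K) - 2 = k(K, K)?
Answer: 2*√146731/13 ≈ 58.932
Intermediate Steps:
H(K) = 2 + K
T(m) = (2 + m)/m
√(4096 + 6*(T(13) - 105)) = √(4096 + 6*((2 + 13)/13 - 105)) = √(4096 + 6*((1/13)*15 - 105)) = √(4096 + 6*(15/13 - 105)) = √(4096 + 6*(-1350/13)) = √(4096 - 8100/13) = √(45148/13) = 2*√146731/13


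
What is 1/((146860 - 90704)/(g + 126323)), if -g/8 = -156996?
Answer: 1382291/56156 ≈ 24.615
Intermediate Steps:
g = 1255968 (g = -8*(-156996) = 1255968)
1/((146860 - 90704)/(g + 126323)) = 1/((146860 - 90704)/(1255968 + 126323)) = 1/(56156/1382291) = 1382291/56156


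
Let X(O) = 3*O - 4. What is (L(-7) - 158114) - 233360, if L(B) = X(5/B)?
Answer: -2740361/7 ≈ -3.9148e+5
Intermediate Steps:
X(O) = -4 + 3*O
L(B) = -4 + 15/B (L(B) = -4 + 3*(5/B) = -4 + 15/B)
(L(-7) - 158114) - 233360 = ((-4 + 15/(-7)) - 158114) - 233360 = ((-4 + 15*(-1/7)) - 158114) - 233360 = ((-4 - 15/7) - 158114) - 233360 = (-43/7 - 158114) - 233360 = -1106841/7 - 233360 = -2740361/7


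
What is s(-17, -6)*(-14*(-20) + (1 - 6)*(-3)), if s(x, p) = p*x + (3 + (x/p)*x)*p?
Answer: 110035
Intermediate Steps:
s(x, p) = p*x + p*(3 + x**2/p) (s(x, p) = p*x + (3 + x**2/p)*p = p*x + p*(3 + x**2/p))
s(-17, -6)*(-14*(-20) + (1 - 6)*(-3)) = ((-17)**2 + 3*(-6) - 6*(-17))*(-14*(-20) + (1 - 6)*(-3)) = (289 - 18 + 102)*(280 - 5*(-3)) = 373*(280 + 15) = 373*295 = 110035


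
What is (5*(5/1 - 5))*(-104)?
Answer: 0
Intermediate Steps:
(5*(5/1 - 5))*(-104) = (5*(5*1 - 5))*(-104) = (5*(5 - 5))*(-104) = (5*0)*(-104) = 0*(-104) = 0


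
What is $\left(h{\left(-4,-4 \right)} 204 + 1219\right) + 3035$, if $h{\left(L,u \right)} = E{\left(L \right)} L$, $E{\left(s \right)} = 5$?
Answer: $174$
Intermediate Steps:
$h{\left(L,u \right)} = 5 L$
$\left(h{\left(-4,-4 \right)} 204 + 1219\right) + 3035 = \left(5 \left(-4\right) 204 + 1219\right) + 3035 = \left(\left(-20\right) 204 + 1219\right) + 3035 = \left(-4080 + 1219\right) + 3035 = -2861 + 3035 = 174$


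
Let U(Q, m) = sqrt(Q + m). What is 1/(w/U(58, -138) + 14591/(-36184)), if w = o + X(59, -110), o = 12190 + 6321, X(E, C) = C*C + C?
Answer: -2639803720/76127458192392521 + 9983601472464*I*sqrt(5)/76127458192392521 ≈ -3.4676e-8 + 0.00029325*I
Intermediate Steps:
X(E, C) = C + C**2 (X(E, C) = C**2 + C = C + C**2)
o = 18511
w = 30501 (w = 18511 - 110*(1 - 110) = 18511 - 110*(-109) = 18511 + 11990 = 30501)
1/(w/U(58, -138) + 14591/(-36184)) = 1/(30501/(sqrt(58 - 138)) + 14591/(-36184)) = 1/(30501/(sqrt(-80)) + 14591*(-1/36184)) = 1/(30501/((4*I*sqrt(5))) - 14591/36184) = 1/(30501*(-I*sqrt(5)/20) - 14591/36184) = 1/(-30501*I*sqrt(5)/20 - 14591/36184) = 1/(-14591/36184 - 30501*I*sqrt(5)/20)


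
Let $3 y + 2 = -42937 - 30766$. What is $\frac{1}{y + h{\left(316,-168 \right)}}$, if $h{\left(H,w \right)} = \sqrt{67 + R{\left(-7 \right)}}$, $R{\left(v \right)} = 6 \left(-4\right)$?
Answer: $- \frac{221115}{5432426638} - \frac{9 \sqrt{43}}{5432426638} \approx -4.0714 \cdot 10^{-5}$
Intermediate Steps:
$R{\left(v \right)} = -24$
$h{\left(H,w \right)} = \sqrt{43}$ ($h{\left(H,w \right)} = \sqrt{67 - 24} = \sqrt{43}$)
$y = - \frac{73705}{3}$ ($y = - \frac{2}{3} + \frac{-42937 - 30766}{3} = - \frac{2}{3} + \frac{1}{3} \left(-73703\right) = - \frac{2}{3} - \frac{73703}{3} = - \frac{73705}{3} \approx -24568.0$)
$\frac{1}{y + h{\left(316,-168 \right)}} = \frac{1}{- \frac{73705}{3} + \sqrt{43}}$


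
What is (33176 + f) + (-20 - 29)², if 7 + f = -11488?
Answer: 24082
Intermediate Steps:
f = -11495 (f = -7 - 11488 = -11495)
(33176 + f) + (-20 - 29)² = (33176 - 11495) + (-20 - 29)² = 21681 + (-49)² = 21681 + 2401 = 24082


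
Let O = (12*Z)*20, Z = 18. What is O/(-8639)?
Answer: -4320/8639 ≈ -0.50006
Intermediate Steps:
O = 4320 (O = (12*18)*20 = 216*20 = 4320)
O/(-8639) = 4320/(-8639) = 4320*(-1/8639) = -4320/8639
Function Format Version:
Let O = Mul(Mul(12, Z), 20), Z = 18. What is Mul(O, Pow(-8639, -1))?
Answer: Rational(-4320, 8639) ≈ -0.50006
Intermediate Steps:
O = 4320 (O = Mul(Mul(12, 18), 20) = Mul(216, 20) = 4320)
Mul(O, Pow(-8639, -1)) = Mul(4320, Pow(-8639, -1)) = Mul(4320, Rational(-1, 8639)) = Rational(-4320, 8639)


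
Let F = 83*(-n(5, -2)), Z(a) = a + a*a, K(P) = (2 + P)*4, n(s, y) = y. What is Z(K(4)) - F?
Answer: 434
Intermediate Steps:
K(P) = 8 + 4*P
Z(a) = a + a**2
F = 166 (F = 83*(-1*(-2)) = 83*2 = 166)
Z(K(4)) - F = (8 + 4*4)*(1 + (8 + 4*4)) - 1*166 = (8 + 16)*(1 + (8 + 16)) - 166 = 24*(1 + 24) - 166 = 24*25 - 166 = 600 - 166 = 434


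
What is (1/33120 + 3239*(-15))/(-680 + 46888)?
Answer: -1609135199/1530408960 ≈ -1.0514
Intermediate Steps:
(1/33120 + 3239*(-15))/(-680 + 46888) = (1/33120 - 48585)/46208 = -1609135199/33120*1/46208 = -1609135199/1530408960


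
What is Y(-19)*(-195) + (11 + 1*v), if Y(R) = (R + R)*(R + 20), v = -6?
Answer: 7415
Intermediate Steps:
Y(R) = 2*R*(20 + R) (Y(R) = (2*R)*(20 + R) = 2*R*(20 + R))
Y(-19)*(-195) + (11 + 1*v) = (2*(-19)*(20 - 19))*(-195) + (11 + 1*(-6)) = (2*(-19)*1)*(-195) + (11 - 6) = -38*(-195) + 5 = 7410 + 5 = 7415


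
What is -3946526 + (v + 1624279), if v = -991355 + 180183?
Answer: -3133419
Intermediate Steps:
v = -811172
-3946526 + (v + 1624279) = -3946526 + (-811172 + 1624279) = -3946526 + 813107 = -3133419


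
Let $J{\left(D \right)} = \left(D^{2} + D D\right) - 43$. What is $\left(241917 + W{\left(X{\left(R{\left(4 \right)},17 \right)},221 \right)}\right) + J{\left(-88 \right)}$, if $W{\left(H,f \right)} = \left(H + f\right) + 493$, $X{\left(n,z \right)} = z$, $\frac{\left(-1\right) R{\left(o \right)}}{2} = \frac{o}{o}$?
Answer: $258093$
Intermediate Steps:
$R{\left(o \right)} = -2$ ($R{\left(o \right)} = - 2 \frac{o}{o} = \left(-2\right) 1 = -2$)
$J{\left(D \right)} = -43 + 2 D^{2}$ ($J{\left(D \right)} = \left(D^{2} + D^{2}\right) - 43 = 2 D^{2} - 43 = -43 + 2 D^{2}$)
$W{\left(H,f \right)} = 493 + H + f$
$\left(241917 + W{\left(X{\left(R{\left(4 \right)},17 \right)},221 \right)}\right) + J{\left(-88 \right)} = \left(241917 + \left(493 + 17 + 221\right)\right) - \left(43 - 2 \left(-88\right)^{2}\right) = \left(241917 + 731\right) + \left(-43 + 2 \cdot 7744\right) = 242648 + \left(-43 + 15488\right) = 242648 + 15445 = 258093$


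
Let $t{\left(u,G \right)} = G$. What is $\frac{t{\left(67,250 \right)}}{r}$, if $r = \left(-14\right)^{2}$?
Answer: $\frac{125}{98} \approx 1.2755$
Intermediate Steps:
$r = 196$
$\frac{t{\left(67,250 \right)}}{r} = \frac{250}{196} = 250 \cdot \frac{1}{196} = \frac{125}{98}$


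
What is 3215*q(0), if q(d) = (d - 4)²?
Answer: 51440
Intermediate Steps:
q(d) = (-4 + d)²
3215*q(0) = 3215*(-4 + 0)² = 3215*(-4)² = 3215*16 = 51440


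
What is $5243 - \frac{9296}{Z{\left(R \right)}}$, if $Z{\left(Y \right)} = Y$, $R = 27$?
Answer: $\frac{132265}{27} \approx 4898.7$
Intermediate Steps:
$5243 - \frac{9296}{Z{\left(R \right)}} = 5243 - \frac{9296}{27} = \frac{132265}{27}$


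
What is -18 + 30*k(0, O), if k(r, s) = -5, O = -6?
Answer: -168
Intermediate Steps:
-18 + 30*k(0, O) = -18 + 30*(-5) = -18 - 150 = -168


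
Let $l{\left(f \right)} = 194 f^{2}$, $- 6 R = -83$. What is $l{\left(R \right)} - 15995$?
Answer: $\frac{380323}{18} \approx 21129.0$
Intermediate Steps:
$R = \frac{83}{6}$ ($R = \left(- \frac{1}{6}\right) \left(-83\right) = \frac{83}{6} \approx 13.833$)
$l{\left(R \right)} - 15995 = 194 \left(\frac{83}{6}\right)^{2} - 15995 = 194 \cdot \frac{6889}{36} - 15995 = \frac{668233}{18} - 15995 = \frac{380323}{18}$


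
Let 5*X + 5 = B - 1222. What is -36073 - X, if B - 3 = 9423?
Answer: -188564/5 ≈ -37713.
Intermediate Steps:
B = 9426 (B = 3 + 9423 = 9426)
X = 8199/5 (X = -1 + (9426 - 1222)/5 = -1 + (1/5)*8204 = -1 + 8204/5 = 8199/5 ≈ 1639.8)
-36073 - X = -36073 - 1*8199/5 = -36073 - 8199/5 = -188564/5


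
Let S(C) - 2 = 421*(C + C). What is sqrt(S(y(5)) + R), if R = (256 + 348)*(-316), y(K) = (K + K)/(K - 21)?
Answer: I*sqrt(765553)/2 ≈ 437.48*I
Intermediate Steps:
y(K) = 2*K/(-21 + K) (y(K) = (2*K)/(-21 + K) = 2*K/(-21 + K))
S(C) = 2 + 842*C (S(C) = 2 + 421*(C + C) = 2 + 421*(2*C) = 2 + 842*C)
R = -190864 (R = 604*(-316) = -190864)
sqrt(S(y(5)) + R) = sqrt((2 + 842*(2*5/(-21 + 5))) - 190864) = sqrt((2 + 842*(2*5/(-16))) - 190864) = sqrt((2 + 842*(2*5*(-1/16))) - 190864) = sqrt((2 + 842*(-5/8)) - 190864) = sqrt((2 - 2105/4) - 190864) = sqrt(-2097/4 - 190864) = sqrt(-765553/4) = I*sqrt(765553)/2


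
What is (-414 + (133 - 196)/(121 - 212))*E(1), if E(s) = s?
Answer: -5373/13 ≈ -413.31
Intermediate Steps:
(-414 + (133 - 196)/(121 - 212))*E(1) = (-414 + (133 - 196)/(121 - 212))*1 = (-414 - 63/(-91))*1 = (-414 - 63*(-1/91))*1 = (-414 + 9/13)*1 = -5373/13*1 = -5373/13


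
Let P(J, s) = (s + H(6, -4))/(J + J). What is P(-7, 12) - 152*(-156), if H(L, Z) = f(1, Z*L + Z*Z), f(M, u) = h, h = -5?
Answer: 47423/2 ≈ 23712.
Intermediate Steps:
f(M, u) = -5
H(L, Z) = -5
P(J, s) = (-5 + s)/(2*J) (P(J, s) = (s - 5)/(J + J) = (-5 + s)/((2*J)) = (-5 + s)*(1/(2*J)) = (-5 + s)/(2*J))
P(-7, 12) - 152*(-156) = (½)*(-5 + 12)/(-7) - 152*(-156) = (½)*(-⅐)*7 + 23712 = -½ + 23712 = 47423/2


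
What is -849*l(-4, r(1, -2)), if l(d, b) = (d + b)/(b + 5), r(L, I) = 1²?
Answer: 849/2 ≈ 424.50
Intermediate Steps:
r(L, I) = 1
l(d, b) = (b + d)/(5 + b)
-849*l(-4, r(1, -2)) = -849*(1 - 4)/(5 + 1) = -849*(-3)/6 = -283*(-3)/2 = -849*(-½) = 849/2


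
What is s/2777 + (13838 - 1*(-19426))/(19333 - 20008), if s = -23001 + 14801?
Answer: -3626264/69425 ≈ -52.233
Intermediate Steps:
s = -8200
s/2777 + (13838 - 1*(-19426))/(19333 - 20008) = -8200/2777 + (13838 - 1*(-19426))/(19333 - 20008) = -8200*1/2777 + (13838 + 19426)/(-675) = -8200/2777 + 33264*(-1/675) = -8200/2777 - 1232/25 = -3626264/69425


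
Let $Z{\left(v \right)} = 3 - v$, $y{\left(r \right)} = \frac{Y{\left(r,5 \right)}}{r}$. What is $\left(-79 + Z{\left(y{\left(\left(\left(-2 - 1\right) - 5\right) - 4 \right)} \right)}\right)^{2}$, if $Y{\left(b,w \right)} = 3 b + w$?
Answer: $\frac{889249}{144} \approx 6175.3$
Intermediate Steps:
$Y{\left(b,w \right)} = w + 3 b$
$y{\left(r \right)} = \frac{5 + 3 r}{r}$
$\left(-79 + Z{\left(y{\left(\left(\left(-2 - 1\right) - 5\right) - 4 \right)} \right)}\right)^{2} = \left(-79 - \frac{5}{\left(\left(-2 - 1\right) - 5\right) - 4}\right)^{2} = \left(-79 - \frac{5}{\left(-3 - 5\right) - 4}\right)^{2} = \left(-79 + \left(3 - \left(3 + \frac{5}{-8 - 4}\right)\right)\right)^{2} = \left(-79 + \left(3 - \left(3 + \frac{5}{-12}\right)\right)\right)^{2} = \left(-79 + \left(3 - \left(3 + 5 \left(- \frac{1}{12}\right)\right)\right)\right)^{2} = \left(-79 + \left(3 - \left(3 - \frac{5}{12}\right)\right)\right)^{2} = \left(-79 + \left(3 - \frac{31}{12}\right)\right)^{2} = \left(-79 + \frac{5}{12}\right)^{2} = \left(- \frac{943}{12}\right)^{2} = \frac{889249}{144}$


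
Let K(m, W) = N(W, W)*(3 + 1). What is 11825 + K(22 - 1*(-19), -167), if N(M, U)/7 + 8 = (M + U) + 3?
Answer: 2333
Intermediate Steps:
N(M, U) = -35 + 7*M + 7*U (N(M, U) = -56 + 7*((M + U) + 3) = -56 + 7*(3 + M + U) = -56 + (21 + 7*M + 7*U) = -35 + 7*M + 7*U)
K(m, W) = -140 + 56*W (K(m, W) = (-35 + 7*W + 7*W)*(3 + 1) = (-35 + 14*W)*4 = -140 + 56*W)
11825 + K(22 - 1*(-19), -167) = 11825 + (-140 + 56*(-167)) = 11825 + (-140 - 9352) = 11825 - 9492 = 2333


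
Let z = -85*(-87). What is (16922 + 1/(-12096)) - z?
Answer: 115238591/12096 ≈ 9527.0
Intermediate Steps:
z = 7395
(16922 + 1/(-12096)) - z = (16922 + 1/(-12096)) - 1*7395 = (16922 - 1/12096) - 7395 = 204688511/12096 - 7395 = 115238591/12096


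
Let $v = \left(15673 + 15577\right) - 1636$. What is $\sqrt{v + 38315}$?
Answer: $\sqrt{67929} \approx 260.63$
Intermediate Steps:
$v = 29614$ ($v = 31250 - 1636 = 29614$)
$\sqrt{v + 38315} = \sqrt{29614 + 38315} = \sqrt{67929}$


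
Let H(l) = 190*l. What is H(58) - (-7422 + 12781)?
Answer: 5661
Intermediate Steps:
H(58) - (-7422 + 12781) = 190*58 - (-7422 + 12781) = 11020 - 1*5359 = 11020 - 5359 = 5661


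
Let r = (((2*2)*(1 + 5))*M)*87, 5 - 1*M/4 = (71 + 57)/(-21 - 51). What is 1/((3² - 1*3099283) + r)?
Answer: -1/3042666 ≈ -3.2866e-7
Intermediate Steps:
M = 244/9 (M = 20 - 4*(71 + 57)/(-21 - 51) = 20 - 512/(-72) = 20 - 512*(-1)/72 = 20 - 4*(-16/9) = 20 + 64/9 = 244/9 ≈ 27.111)
r = 56608 (r = (((2*2)*(1 + 5))*(244/9))*87 = ((4*6)*(244/9))*87 = (24*(244/9))*87 = (1952/3)*87 = 56608)
1/((3² - 1*3099283) + r) = 1/((3² - 1*3099283) + 56608) = 1/((9 - 3099283) + 56608) = 1/(-3099274 + 56608) = 1/(-3042666) = -1/3042666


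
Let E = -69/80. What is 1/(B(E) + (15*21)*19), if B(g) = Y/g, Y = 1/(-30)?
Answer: 207/1238903 ≈ 0.00016708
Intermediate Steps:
Y = -1/30 ≈ -0.033333
E = -69/80 (E = -69*1/80 = -69/80 ≈ -0.86250)
B(g) = -1/(30*g)
1/(B(E) + (15*21)*19) = 1/(-1/(30*(-69/80)) + (15*21)*19) = 1/(-1/30*(-80/69) + 315*19) = 1/(8/207 + 5985) = 1/(1238903/207) = 207/1238903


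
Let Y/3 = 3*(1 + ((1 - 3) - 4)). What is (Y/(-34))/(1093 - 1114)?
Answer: -15/238 ≈ -0.063025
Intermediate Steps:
Y = -45 (Y = 3*(3*(1 + ((1 - 3) - 4))) = 3*(3*(1 + (-2 - 4))) = 3*(3*(1 - 6)) = 3*(3*(-5)) = 3*(-15) = -45)
(Y/(-34))/(1093 - 1114) = (-45/(-34))/(1093 - 1114) = -45*(-1/34)/(-21) = (45/34)*(-1/21) = -15/238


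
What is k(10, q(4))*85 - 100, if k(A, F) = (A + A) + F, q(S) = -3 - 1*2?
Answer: 1175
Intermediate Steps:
q(S) = -5 (q(S) = -3 - 2 = -5)
k(A, F) = F + 2*A (k(A, F) = 2*A + F = F + 2*A)
k(10, q(4))*85 - 100 = (-5 + 2*10)*85 - 100 = (-5 + 20)*85 - 100 = 15*85 - 100 = 1275 - 100 = 1175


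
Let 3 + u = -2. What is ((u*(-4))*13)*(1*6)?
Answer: 1560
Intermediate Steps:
u = -5 (u = -3 - 2 = -5)
((u*(-4))*13)*(1*6) = (-5*(-4)*13)*(1*6) = (20*13)*6 = 260*6 = 1560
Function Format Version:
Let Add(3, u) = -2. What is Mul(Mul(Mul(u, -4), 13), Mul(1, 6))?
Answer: 1560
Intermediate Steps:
u = -5 (u = Add(-3, -2) = -5)
Mul(Mul(Mul(u, -4), 13), Mul(1, 6)) = Mul(Mul(Mul(-5, -4), 13), Mul(1, 6)) = Mul(Mul(20, 13), 6) = Mul(260, 6) = 1560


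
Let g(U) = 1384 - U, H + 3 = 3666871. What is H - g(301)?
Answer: 3665785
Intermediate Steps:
H = 3666868 (H = -3 + 3666871 = 3666868)
H - g(301) = 3666868 - (1384 - 1*301) = 3666868 - (1384 - 301) = 3666868 - 1*1083 = 3666868 - 1083 = 3665785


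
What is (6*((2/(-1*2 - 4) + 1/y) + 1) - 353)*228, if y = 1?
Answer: -78204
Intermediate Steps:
(6*((2/(-1*2 - 4) + 1/y) + 1) - 353)*228 = (6*((2/(-1*2 - 4) + 1/1) + 1) - 353)*228 = (6*((2/(-2 - 4) + 1*1) + 1) - 353)*228 = (6*((2/(-6) + 1) + 1) - 353)*228 = (6*((2*(-1/6) + 1) + 1) - 353)*228 = (6*((-1/3 + 1) + 1) - 353)*228 = (6*(2/3 + 1) - 353)*228 = (6*(5/3) - 353)*228 = (10 - 353)*228 = -343*228 = -78204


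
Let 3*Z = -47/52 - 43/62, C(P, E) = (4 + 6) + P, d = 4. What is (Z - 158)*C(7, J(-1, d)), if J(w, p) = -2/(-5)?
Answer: -13033271/4836 ≈ -2695.1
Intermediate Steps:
J(w, p) = 2/5 (J(w, p) = -2*(-1/5) = 2/5)
C(P, E) = 10 + P
Z = -2575/4836 (Z = (-47/52 - 43/62)/3 = (1/3)*(-2575/1612) = -2575/4836 ≈ -0.53246)
(Z - 158)*C(7, J(-1, d)) = (-2575/4836 - 158)*(10 + 7) = -766663/4836*17 = -13033271/4836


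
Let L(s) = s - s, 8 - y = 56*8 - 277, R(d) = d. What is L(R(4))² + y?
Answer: -163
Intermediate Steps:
y = -163 (y = 8 - (56*8 - 277) = 8 - (448 - 277) = 8 - 1*171 = 8 - 171 = -163)
L(s) = 0
L(R(4))² + y = 0² - 163 = 0 - 163 = -163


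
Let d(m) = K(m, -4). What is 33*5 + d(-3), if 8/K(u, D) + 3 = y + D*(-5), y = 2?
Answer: 3143/19 ≈ 165.42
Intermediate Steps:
K(u, D) = 8/(-1 - 5*D) (K(u, D) = 8/(-3 + (2 + D*(-5))) = 8/(-3 + (2 - 5*D)) = 8/(-1 - 5*D))
d(m) = 8/19 (d(m) = -8/(1 + 5*(-4)) = -8/(1 - 20) = -8/(-19) = -8*(-1/19) = 8/19)
33*5 + d(-3) = 33*5 + 8/19 = 165 + 8/19 = 3143/19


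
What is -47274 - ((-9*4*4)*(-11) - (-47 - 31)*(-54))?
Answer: -44646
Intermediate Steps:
-47274 - ((-9*4*4)*(-11) - (-47 - 31)*(-54)) = -47274 - (-36*4*(-11) - (-78)*(-54)) = -47274 - (-144*(-11) - 1*4212) = -47274 - (1584 - 4212) = -47274 - 1*(-2628) = -47274 + 2628 = -44646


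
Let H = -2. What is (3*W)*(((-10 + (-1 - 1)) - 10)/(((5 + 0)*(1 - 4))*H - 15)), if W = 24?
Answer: -528/5 ≈ -105.60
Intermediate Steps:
(3*W)*(((-10 + (-1 - 1)) - 10)/(((5 + 0)*(1 - 4))*H - 15)) = (3*24)*(((-10 + (-1 - 1)) - 10)/(((5 + 0)*(1 - 4))*(-2) - 15)) = 72*(((-10 - 2) - 10)/((5*(-3))*(-2) - 15)) = 72*((-12 - 10)/(-15*(-2) - 15)) = 72*(-22/(30 - 15)) = 72*(-22/15) = -528/5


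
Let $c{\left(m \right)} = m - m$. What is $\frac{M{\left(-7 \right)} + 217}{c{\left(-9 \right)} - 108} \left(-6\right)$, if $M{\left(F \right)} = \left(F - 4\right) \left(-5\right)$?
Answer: $\frac{136}{9} \approx 15.111$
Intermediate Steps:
$c{\left(m \right)} = 0$
$M{\left(F \right)} = 20 - 5 F$ ($M{\left(F \right)} = \left(-4 + F\right) \left(-5\right) = 20 - 5 F$)
$\frac{M{\left(-7 \right)} + 217}{c{\left(-9 \right)} - 108} \left(-6\right) = \frac{\left(20 - -35\right) + 217}{0 - 108} \left(-6\right) = \frac{\left(20 + 35\right) + 217}{-108} \left(-6\right) = \left(55 + 217\right) \left(- \frac{1}{108}\right) \left(-6\right) = 272 \left(- \frac{1}{108}\right) \left(-6\right) = \left(- \frac{68}{27}\right) \left(-6\right) = \frac{136}{9}$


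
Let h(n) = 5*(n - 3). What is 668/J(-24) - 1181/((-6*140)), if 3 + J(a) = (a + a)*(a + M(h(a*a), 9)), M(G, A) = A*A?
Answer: 297071/255640 ≈ 1.1621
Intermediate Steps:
h(n) = -15 + 5*n (h(n) = 5*(-3 + n) = -15 + 5*n)
M(G, A) = A²
J(a) = -3 + 2*a*(81 + a) (J(a) = -3 + (a + a)*(a + 9²) = -3 + (2*a)*(a + 81) = -3 + (2*a)*(81 + a) = -3 + 2*a*(81 + a))
668/J(-24) - 1181/((-6*140)) = 668/(-3 + 2*(-24)² + 162*(-24)) - 1181/((-6*140)) = 668/(-3 + 2*576 - 3888) - 1181/(-840) = 668/(-3 + 1152 - 3888) - 1181*(-1/840) = 668/(-2739) + 1181/840 = 668*(-1/2739) + 1181/840 = -668/2739 + 1181/840 = 297071/255640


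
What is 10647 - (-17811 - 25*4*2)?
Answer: 28658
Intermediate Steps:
10647 - (-17811 - 25*4*2) = 10647 - (-17811 - 100*2) = 10647 - (-17811 - 200) = 10647 - 1*(-18011) = 10647 + 18011 = 28658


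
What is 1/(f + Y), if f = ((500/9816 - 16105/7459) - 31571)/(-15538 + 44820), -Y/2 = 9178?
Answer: -535989030852/9839192576679013 ≈ -5.4475e-5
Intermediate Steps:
Y = -18356 (Y = -2*9178 = -18356)
f = -577926359701/535989030852 (f = ((500*(1/9816) - 16105*1/7459) - 31571)/29282 = ((125/2454 - 16105/7459) - 31571)*(1/29282) = (-38589295/18304386 - 31571)*(1/29282) = -577926359701/18304386*1/29282 = -577926359701/535989030852 ≈ -1.0782)
1/(f + Y) = 1/(-577926359701/535989030852 - 18356) = 1/(-9839192576679013/535989030852) = -535989030852/9839192576679013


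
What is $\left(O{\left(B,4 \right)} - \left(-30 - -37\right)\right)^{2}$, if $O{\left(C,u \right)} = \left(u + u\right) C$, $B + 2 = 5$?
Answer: $289$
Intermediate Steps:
$B = 3$ ($B = -2 + 5 = 3$)
$O{\left(C,u \right)} = 2 C u$ ($O{\left(C,u \right)} = 2 u C = 2 C u$)
$\left(O{\left(B,4 \right)} - \left(-30 - -37\right)\right)^{2} = \left(2 \cdot 3 \cdot 4 - \left(-30 - -37\right)\right)^{2} = \left(24 - \left(-30 + 37\right)\right)^{2} = \left(24 - 7\right)^{2} = 17^{2} = 289$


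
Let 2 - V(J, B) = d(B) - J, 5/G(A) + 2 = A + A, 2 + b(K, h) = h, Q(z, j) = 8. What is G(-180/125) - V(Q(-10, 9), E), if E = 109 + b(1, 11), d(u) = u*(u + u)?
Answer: 3396111/122 ≈ 27837.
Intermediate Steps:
d(u) = 2*u**2 (d(u) = u*(2*u) = 2*u**2)
b(K, h) = -2 + h
G(A) = 5/(-2 + 2*A) (G(A) = 5/(-2 + (A + A)) = 5/(-2 + 2*A))
E = 118 (E = 109 + (-2 + 11) = 109 + 9 = 118)
V(J, B) = 2 + J - 2*B**2 (V(J, B) = 2 - (2*B**2 - J) = 2 - (-J + 2*B**2) = 2 + (J - 2*B**2) = 2 + J - 2*B**2)
G(-180/125) - V(Q(-10, 9), E) = 5/(2*(-1 - 180/125)) - (2 + 8 - 2*118**2) = 5/(2*(-1 - 180*1/125)) - (2 + 8 - 2*13924) = 5/(2*(-1 - 36/25)) - (2 + 8 - 27848) = 5/(2*(-61/25)) - 1*(-27838) = (5/2)*(-25/61) + 27838 = -125/122 + 27838 = 3396111/122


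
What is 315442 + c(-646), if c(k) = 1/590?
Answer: 186110781/590 ≈ 3.1544e+5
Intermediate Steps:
c(k) = 1/590
315442 + c(-646) = 315442 + 1/590 = 186110781/590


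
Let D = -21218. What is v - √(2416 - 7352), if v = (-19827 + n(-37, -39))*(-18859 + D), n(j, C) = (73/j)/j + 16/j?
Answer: 1087837343514/1369 - 2*I*√1234 ≈ 7.9462e+8 - 70.257*I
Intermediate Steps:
n(j, C) = 16/j + 73/j² (n(j, C) = 73/j² + 16/j = 16/j + 73/j²)
v = 1087837343514/1369 (v = (-19827 + (73 + 16*(-37))/(-37)²)*(-18859 - 21218) = (-19827 + (73 - 592)/1369)*(-40077) = (-19827 + (1/1369)*(-519))*(-40077) = (-19827 - 519/1369)*(-40077) = -27143682/1369*(-40077) = 1087837343514/1369 ≈ 7.9462e+8)
v - √(2416 - 7352) = 1087837343514/1369 - √(2416 - 7352) = 1087837343514/1369 - √(-4936) = 1087837343514/1369 - 2*I*√1234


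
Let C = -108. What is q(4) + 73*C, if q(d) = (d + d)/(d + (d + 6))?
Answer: -55184/7 ≈ -7883.4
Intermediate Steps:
q(d) = 2*d/(6 + 2*d) (q(d) = (2*d)/(d + (6 + d)) = (2*d)/(6 + 2*d) = 2*d/(6 + 2*d))
q(4) + 73*C = 4/(3 + 4) + 73*(-108) = 4/7 - 7884 = -55184/7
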